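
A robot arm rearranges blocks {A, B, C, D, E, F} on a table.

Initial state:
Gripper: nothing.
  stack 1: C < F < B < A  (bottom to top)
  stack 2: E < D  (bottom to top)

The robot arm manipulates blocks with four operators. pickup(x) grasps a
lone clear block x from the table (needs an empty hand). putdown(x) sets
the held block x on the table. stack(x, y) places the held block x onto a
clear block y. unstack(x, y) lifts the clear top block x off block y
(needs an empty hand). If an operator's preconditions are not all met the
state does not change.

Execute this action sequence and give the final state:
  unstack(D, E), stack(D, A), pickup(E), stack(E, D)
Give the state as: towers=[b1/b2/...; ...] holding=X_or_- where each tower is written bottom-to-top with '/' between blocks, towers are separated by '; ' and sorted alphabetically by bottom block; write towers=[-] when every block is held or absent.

towers=[C/F/B/A/D/E] holding=-

step 1 (unstack(D, E)): towers=[C/F/B/A; E] holding=D
step 2 (stack(D, A)): towers=[C/F/B/A/D; E] holding=-
step 3 (pickup(E)): towers=[C/F/B/A/D] holding=E
step 4 (stack(E, D)): towers=[C/F/B/A/D/E] holding=-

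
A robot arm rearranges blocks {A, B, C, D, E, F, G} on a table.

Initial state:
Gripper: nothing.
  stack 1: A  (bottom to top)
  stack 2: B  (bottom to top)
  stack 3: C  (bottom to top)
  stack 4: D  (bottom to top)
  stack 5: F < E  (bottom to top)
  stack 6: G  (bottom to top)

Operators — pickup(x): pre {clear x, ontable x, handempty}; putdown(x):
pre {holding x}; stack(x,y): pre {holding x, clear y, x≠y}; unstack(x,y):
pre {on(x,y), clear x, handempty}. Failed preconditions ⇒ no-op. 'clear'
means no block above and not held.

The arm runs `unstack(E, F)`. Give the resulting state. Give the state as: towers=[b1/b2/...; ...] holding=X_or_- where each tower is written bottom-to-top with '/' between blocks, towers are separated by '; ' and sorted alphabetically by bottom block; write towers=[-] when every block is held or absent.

before: towers=[A; B; C; D; F/E; G] holding=-
pre[unstack(E, F)]: on(E,F) yes, clear(E) yes, handempty yes
all met → apply unstack(E, F)
after:  towers=[A; B; C; D; F; G] holding=E

towers=[A; B; C; D; F; G] holding=E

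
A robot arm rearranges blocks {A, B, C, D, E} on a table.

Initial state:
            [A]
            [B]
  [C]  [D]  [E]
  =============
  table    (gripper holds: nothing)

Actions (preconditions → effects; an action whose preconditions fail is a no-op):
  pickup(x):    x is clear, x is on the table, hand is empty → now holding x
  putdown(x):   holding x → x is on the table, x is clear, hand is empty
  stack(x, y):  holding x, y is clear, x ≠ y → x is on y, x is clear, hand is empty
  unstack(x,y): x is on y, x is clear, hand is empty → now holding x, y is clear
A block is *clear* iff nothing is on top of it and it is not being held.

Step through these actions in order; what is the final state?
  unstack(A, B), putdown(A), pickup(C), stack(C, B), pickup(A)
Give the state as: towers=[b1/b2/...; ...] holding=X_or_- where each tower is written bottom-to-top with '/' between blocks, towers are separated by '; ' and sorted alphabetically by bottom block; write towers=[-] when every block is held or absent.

towers=[D; E/B/C] holding=A

step 1 (unstack(A, B)): towers=[C; D; E/B] holding=A
step 2 (putdown(A)): towers=[A; C; D; E/B] holding=-
step 3 (pickup(C)): towers=[A; D; E/B] holding=C
step 4 (stack(C, B)): towers=[A; D; E/B/C] holding=-
step 5 (pickup(A)): towers=[D; E/B/C] holding=A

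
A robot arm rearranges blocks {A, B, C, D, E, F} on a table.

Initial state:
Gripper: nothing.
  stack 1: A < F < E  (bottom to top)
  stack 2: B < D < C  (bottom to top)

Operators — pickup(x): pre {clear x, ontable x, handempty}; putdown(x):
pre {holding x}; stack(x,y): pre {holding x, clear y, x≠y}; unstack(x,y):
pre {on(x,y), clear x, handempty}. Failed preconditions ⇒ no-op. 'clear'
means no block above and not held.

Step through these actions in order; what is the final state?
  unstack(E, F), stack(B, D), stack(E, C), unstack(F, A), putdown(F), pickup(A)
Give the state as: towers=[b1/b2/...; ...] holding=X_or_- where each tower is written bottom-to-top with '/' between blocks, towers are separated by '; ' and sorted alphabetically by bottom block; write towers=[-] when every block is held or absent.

step 1 (unstack(E, F)): towers=[A/F; B/D/C] holding=E
step 2 (stack(B, D)) [no-op]: towers=[A/F; B/D/C] holding=E
step 3 (stack(E, C)): towers=[A/F; B/D/C/E] holding=-
step 4 (unstack(F, A)): towers=[A; B/D/C/E] holding=F
step 5 (putdown(F)): towers=[A; B/D/C/E; F] holding=-
step 6 (pickup(A)): towers=[B/D/C/E; F] holding=A

towers=[B/D/C/E; F] holding=A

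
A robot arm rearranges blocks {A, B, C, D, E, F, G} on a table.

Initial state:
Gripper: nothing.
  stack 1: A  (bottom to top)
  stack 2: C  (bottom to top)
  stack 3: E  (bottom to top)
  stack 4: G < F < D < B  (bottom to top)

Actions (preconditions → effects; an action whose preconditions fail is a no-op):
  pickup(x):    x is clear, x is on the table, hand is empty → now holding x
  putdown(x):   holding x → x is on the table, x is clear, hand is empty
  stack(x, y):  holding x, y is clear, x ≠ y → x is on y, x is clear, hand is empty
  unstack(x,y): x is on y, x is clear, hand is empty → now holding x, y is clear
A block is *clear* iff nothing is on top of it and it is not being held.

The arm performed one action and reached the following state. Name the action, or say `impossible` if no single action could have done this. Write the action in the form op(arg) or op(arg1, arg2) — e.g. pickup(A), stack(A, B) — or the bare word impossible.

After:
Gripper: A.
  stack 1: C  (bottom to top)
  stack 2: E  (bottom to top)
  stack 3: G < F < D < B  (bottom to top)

target: towers=[C; E; G/F/D/B] holding=A
     unstack(B, D) → towers=[A; C; E; G/F/D] holding=B
         pickup(A) → towers=[C; E; G/F/D/B] holding=A  ← match
         pickup(E) → towers=[A; C; G/F/D/B] holding=E
         pickup(C) → towers=[A; E; G/F/D/B] holding=C

pickup(A)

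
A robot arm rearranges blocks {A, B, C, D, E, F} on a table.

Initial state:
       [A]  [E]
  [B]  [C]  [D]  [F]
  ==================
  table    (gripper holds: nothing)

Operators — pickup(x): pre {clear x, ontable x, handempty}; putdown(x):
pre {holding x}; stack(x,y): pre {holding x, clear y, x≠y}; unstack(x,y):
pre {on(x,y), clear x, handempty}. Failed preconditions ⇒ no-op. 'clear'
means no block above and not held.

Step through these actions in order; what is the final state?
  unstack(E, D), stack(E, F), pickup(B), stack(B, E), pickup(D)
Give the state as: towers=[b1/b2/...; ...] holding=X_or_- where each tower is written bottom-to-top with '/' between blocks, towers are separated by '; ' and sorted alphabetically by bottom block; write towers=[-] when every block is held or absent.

towers=[C/A; F/E/B] holding=D

step 1 (unstack(E, D)): towers=[B; C/A; D; F] holding=E
step 2 (stack(E, F)): towers=[B; C/A; D; F/E] holding=-
step 3 (pickup(B)): towers=[C/A; D; F/E] holding=B
step 4 (stack(B, E)): towers=[C/A; D; F/E/B] holding=-
step 5 (pickup(D)): towers=[C/A; F/E/B] holding=D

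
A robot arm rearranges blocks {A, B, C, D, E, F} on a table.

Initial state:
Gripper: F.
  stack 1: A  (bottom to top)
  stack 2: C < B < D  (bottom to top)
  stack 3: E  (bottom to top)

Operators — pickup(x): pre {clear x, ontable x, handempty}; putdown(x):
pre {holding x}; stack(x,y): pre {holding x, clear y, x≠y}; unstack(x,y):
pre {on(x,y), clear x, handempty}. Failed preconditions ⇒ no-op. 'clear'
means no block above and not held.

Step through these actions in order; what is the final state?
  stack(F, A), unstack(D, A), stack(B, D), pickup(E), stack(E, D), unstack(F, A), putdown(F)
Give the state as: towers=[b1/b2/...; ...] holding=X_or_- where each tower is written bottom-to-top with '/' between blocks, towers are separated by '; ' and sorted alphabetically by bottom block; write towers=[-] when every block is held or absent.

towers=[A; C/B/D/E; F] holding=-

step 1 (stack(F, A)): towers=[A/F; C/B/D; E] holding=-
step 2 (unstack(D, A)) [no-op]: towers=[A/F; C/B/D; E] holding=-
step 3 (stack(B, D)) [no-op]: towers=[A/F; C/B/D; E] holding=-
step 4 (pickup(E)): towers=[A/F; C/B/D] holding=E
step 5 (stack(E, D)): towers=[A/F; C/B/D/E] holding=-
step 6 (unstack(F, A)): towers=[A; C/B/D/E] holding=F
step 7 (putdown(F)): towers=[A; C/B/D/E; F] holding=-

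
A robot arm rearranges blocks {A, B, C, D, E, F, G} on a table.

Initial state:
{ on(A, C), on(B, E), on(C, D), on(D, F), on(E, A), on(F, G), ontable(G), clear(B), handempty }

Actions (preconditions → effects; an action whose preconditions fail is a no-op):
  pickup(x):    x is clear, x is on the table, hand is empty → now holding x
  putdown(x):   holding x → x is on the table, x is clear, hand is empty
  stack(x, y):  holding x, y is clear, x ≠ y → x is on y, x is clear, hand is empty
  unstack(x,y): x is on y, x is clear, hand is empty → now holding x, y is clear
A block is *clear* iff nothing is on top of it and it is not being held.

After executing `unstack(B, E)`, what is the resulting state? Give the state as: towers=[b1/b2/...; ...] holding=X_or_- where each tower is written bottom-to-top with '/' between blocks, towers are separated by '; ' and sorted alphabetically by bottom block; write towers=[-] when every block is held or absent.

before: towers=[G/F/D/C/A/E/B] holding=-
pre[unstack(B, E)]: on(B,E) ok, clear(B) ok, handempty ok
all met → apply unstack(B, E)
after:  towers=[G/F/D/C/A/E] holding=B

towers=[G/F/D/C/A/E] holding=B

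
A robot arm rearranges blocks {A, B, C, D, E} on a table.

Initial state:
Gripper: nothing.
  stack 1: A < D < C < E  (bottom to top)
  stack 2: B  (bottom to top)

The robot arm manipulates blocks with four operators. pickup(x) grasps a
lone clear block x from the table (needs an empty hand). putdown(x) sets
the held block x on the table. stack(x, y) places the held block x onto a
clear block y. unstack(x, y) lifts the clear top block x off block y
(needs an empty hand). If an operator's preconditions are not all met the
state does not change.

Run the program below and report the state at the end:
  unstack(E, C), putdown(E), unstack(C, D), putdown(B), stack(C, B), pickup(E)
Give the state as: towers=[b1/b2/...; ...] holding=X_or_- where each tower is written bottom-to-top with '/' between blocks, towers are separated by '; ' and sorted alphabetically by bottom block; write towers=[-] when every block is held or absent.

step 1 (unstack(E, C)): towers=[A/D/C; B] holding=E
step 2 (putdown(E)): towers=[A/D/C; B; E] holding=-
step 3 (unstack(C, D)): towers=[A/D; B; E] holding=C
step 4 (putdown(B)) [no-op]: towers=[A/D; B; E] holding=C
step 5 (stack(C, B)): towers=[A/D; B/C; E] holding=-
step 6 (pickup(E)): towers=[A/D; B/C] holding=E

towers=[A/D; B/C] holding=E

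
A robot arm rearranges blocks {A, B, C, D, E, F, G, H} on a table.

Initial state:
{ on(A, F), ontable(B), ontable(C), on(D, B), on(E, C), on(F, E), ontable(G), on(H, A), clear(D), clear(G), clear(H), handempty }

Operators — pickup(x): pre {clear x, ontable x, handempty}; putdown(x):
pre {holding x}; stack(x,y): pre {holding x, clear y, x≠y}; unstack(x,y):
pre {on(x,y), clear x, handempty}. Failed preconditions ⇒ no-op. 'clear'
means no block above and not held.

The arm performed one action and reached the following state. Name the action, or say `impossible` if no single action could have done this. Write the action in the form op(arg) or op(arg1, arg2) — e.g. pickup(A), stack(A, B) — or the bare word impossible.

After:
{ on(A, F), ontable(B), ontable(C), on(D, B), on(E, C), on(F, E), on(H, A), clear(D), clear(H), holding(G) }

target: towers=[B/D; C/E/F/A/H] holding=G
         pickup(G) → towers=[B/D; C/E/F/A/H] holding=G  ← match
     unstack(H, A) → towers=[B/D; C/E/F/A; G] holding=H
     unstack(D, B) → towers=[B; C/E/F/A/H; G] holding=D

pickup(G)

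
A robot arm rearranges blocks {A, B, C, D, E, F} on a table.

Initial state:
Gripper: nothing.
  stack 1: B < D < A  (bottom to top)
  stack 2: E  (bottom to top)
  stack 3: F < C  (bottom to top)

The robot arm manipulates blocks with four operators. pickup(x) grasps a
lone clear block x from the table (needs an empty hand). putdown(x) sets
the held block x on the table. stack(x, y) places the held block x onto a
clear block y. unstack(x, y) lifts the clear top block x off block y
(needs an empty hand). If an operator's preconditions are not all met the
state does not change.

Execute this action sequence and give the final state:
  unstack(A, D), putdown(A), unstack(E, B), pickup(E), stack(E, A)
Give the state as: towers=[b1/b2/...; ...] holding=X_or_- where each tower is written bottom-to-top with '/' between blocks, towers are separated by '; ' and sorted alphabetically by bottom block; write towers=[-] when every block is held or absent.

step 1 (unstack(A, D)): towers=[B/D; E; F/C] holding=A
step 2 (putdown(A)): towers=[A; B/D; E; F/C] holding=-
step 3 (unstack(E, B)) [no-op]: towers=[A; B/D; E; F/C] holding=-
step 4 (pickup(E)): towers=[A; B/D; F/C] holding=E
step 5 (stack(E, A)): towers=[A/E; B/D; F/C] holding=-

towers=[A/E; B/D; F/C] holding=-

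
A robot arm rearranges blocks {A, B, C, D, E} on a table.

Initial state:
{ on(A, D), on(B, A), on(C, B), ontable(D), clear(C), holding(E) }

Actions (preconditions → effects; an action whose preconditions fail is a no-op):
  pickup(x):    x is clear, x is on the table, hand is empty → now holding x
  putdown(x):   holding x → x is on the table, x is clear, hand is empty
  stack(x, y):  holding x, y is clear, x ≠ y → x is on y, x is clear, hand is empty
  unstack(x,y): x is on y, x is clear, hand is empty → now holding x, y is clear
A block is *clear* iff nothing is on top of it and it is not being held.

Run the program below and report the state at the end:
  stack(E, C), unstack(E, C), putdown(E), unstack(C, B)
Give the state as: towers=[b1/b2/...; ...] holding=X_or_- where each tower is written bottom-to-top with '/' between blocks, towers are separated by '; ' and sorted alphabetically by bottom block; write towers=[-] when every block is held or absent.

towers=[D/A/B; E] holding=C

step 1 (stack(E, C)): towers=[D/A/B/C/E] holding=-
step 2 (unstack(E, C)): towers=[D/A/B/C] holding=E
step 3 (putdown(E)): towers=[D/A/B/C; E] holding=-
step 4 (unstack(C, B)): towers=[D/A/B; E] holding=C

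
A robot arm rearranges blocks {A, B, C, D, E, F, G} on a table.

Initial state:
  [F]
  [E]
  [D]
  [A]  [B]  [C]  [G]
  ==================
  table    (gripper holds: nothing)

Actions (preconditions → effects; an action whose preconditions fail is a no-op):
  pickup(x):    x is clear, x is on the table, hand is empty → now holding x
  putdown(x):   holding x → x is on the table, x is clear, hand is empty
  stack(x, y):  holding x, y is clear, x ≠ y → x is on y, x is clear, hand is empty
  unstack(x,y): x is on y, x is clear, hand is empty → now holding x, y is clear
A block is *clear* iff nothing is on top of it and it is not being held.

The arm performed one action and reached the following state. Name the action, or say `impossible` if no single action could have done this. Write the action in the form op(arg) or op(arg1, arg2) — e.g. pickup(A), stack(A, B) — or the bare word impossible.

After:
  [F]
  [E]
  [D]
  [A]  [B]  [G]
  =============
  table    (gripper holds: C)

pickup(C)

target: towers=[A/D/E/F; B; G] holding=C
         pickup(B) → towers=[A/D/E/F; C; G] holding=B
     unstack(F, E) → towers=[A/D/E; B; C; G] holding=F
         pickup(G) → towers=[A/D/E/F; B; C] holding=G
         pickup(C) → towers=[A/D/E/F; B; G] holding=C  ← match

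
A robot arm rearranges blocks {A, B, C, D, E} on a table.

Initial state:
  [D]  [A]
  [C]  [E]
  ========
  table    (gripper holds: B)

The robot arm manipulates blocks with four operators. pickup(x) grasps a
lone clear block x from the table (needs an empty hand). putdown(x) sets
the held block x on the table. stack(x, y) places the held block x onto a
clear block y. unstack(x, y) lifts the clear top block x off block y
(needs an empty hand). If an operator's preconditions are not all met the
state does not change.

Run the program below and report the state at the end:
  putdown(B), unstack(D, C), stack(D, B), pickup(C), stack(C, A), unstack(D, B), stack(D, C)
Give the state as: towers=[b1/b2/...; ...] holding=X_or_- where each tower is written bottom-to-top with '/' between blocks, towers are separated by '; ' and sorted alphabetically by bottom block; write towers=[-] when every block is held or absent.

step 1 (putdown(B)): towers=[B; C/D; E/A] holding=-
step 2 (unstack(D, C)): towers=[B; C; E/A] holding=D
step 3 (stack(D, B)): towers=[B/D; C; E/A] holding=-
step 4 (pickup(C)): towers=[B/D; E/A] holding=C
step 5 (stack(C, A)): towers=[B/D; E/A/C] holding=-
step 6 (unstack(D, B)): towers=[B; E/A/C] holding=D
step 7 (stack(D, C)): towers=[B; E/A/C/D] holding=-

towers=[B; E/A/C/D] holding=-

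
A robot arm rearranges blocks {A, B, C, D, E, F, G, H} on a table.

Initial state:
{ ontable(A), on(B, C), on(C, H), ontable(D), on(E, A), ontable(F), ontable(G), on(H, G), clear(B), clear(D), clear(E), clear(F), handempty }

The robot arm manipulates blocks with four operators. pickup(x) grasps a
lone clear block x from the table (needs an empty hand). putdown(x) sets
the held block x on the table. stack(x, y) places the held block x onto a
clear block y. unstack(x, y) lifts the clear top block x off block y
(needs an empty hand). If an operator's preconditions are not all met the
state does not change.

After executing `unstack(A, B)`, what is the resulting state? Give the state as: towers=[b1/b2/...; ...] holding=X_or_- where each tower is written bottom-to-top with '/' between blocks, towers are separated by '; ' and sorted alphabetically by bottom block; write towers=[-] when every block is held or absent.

before: towers=[A/E; D; F; G/H/C/B] holding=-
pre[unstack(A, B)]: on(A,B) fail, clear(A) fail, handempty ok
on(A,B), clear(A) unmet → unstack(A, B) is a no-op
after:  towers=[A/E; D; F; G/H/C/B] holding=-

towers=[A/E; D; F; G/H/C/B] holding=-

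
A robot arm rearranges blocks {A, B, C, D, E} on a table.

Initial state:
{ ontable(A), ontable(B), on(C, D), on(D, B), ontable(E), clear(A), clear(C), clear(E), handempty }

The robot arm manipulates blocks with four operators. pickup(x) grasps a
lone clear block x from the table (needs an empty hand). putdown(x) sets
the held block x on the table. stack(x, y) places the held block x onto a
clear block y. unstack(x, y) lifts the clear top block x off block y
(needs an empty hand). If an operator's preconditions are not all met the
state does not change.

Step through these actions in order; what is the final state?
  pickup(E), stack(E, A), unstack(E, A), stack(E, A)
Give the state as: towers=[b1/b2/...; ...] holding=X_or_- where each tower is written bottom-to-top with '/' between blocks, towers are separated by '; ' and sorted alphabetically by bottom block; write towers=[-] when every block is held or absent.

step 1 (pickup(E)): towers=[A; B/D/C] holding=E
step 2 (stack(E, A)): towers=[A/E; B/D/C] holding=-
step 3 (unstack(E, A)): towers=[A; B/D/C] holding=E
step 4 (stack(E, A)): towers=[A/E; B/D/C] holding=-

towers=[A/E; B/D/C] holding=-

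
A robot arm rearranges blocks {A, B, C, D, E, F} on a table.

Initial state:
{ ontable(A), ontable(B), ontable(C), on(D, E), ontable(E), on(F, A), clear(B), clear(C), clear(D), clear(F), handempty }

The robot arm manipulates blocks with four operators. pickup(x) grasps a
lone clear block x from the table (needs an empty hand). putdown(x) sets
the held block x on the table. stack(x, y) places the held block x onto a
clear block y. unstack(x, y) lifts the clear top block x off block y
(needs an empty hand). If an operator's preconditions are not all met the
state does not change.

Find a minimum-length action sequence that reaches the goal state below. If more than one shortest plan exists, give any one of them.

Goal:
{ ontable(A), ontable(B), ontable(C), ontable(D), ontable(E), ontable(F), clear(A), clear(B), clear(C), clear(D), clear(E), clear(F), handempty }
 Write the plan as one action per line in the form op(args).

step 1 (unstack(F, A)): towers=[A; B; C; E/D] holding=F
step 2 (putdown(F)): towers=[A; B; C; E/D; F] holding=-
step 3 (unstack(D, E)): towers=[A; B; C; E; F] holding=D
step 4 (putdown(D)): towers=[A; B; C; D; E; F] holding=-
goal check: towers=[A; B; C; D; E; F] holding=- — reached (length 4, optimal by BFS)

unstack(F, A)
putdown(F)
unstack(D, E)
putdown(D)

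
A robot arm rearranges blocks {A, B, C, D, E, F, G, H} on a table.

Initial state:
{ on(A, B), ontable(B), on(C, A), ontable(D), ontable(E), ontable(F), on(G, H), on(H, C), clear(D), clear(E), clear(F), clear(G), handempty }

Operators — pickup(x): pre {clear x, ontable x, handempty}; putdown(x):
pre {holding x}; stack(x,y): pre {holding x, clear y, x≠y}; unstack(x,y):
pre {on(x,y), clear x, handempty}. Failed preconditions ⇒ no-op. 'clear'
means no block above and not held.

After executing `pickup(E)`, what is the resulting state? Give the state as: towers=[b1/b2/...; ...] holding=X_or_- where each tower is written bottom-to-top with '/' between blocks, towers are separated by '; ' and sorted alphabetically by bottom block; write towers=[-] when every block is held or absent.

towers=[B/A/C/H/G; D; F] holding=E

before: towers=[B/A/C/H/G; D; E; F] holding=-
pre[pickup(E)]: clear(E) yes, ontable(E) yes, handempty yes
all met → apply pickup(E)
after:  towers=[B/A/C/H/G; D; F] holding=E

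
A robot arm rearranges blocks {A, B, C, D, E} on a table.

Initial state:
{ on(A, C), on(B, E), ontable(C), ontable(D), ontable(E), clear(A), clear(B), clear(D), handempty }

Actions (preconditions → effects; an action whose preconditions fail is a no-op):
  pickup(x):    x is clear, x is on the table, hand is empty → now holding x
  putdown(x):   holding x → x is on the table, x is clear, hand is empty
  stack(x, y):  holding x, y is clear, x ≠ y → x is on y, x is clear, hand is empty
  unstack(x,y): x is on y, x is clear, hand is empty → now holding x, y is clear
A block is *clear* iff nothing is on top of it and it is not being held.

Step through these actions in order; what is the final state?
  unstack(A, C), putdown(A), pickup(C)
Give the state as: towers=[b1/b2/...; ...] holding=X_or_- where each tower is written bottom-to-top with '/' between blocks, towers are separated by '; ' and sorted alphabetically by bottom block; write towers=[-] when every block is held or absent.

towers=[A; D; E/B] holding=C

step 1 (unstack(A, C)): towers=[C; D; E/B] holding=A
step 2 (putdown(A)): towers=[A; C; D; E/B] holding=-
step 3 (pickup(C)): towers=[A; D; E/B] holding=C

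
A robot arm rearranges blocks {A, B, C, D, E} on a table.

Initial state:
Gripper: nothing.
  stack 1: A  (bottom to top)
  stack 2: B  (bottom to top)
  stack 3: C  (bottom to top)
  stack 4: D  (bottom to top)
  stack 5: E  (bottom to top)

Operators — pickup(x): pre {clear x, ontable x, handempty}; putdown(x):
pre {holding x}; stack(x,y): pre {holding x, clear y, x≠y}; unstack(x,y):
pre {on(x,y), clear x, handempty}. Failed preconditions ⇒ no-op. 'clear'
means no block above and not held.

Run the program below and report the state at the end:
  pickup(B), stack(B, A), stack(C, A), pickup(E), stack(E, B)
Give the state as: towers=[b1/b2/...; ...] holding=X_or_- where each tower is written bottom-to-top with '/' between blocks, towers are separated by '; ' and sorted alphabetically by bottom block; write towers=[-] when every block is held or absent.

step 1 (pickup(B)): towers=[A; C; D; E] holding=B
step 2 (stack(B, A)): towers=[A/B; C; D; E] holding=-
step 3 (stack(C, A)) [no-op]: towers=[A/B; C; D; E] holding=-
step 4 (pickup(E)): towers=[A/B; C; D] holding=E
step 5 (stack(E, B)): towers=[A/B/E; C; D] holding=-

towers=[A/B/E; C; D] holding=-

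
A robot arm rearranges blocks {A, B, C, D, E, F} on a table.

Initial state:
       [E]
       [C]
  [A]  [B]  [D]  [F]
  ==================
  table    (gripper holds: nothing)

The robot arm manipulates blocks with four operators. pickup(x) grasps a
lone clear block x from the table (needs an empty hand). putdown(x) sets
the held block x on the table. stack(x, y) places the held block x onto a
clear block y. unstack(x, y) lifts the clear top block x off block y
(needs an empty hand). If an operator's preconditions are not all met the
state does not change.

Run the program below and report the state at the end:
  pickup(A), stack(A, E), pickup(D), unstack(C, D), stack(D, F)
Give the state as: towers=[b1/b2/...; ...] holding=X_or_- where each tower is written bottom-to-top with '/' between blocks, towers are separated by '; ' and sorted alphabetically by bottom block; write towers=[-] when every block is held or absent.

towers=[B/C/E/A; F/D] holding=-

step 1 (pickup(A)): towers=[B/C/E; D; F] holding=A
step 2 (stack(A, E)): towers=[B/C/E/A; D; F] holding=-
step 3 (pickup(D)): towers=[B/C/E/A; F] holding=D
step 4 (unstack(C, D)) [no-op]: towers=[B/C/E/A; F] holding=D
step 5 (stack(D, F)): towers=[B/C/E/A; F/D] holding=-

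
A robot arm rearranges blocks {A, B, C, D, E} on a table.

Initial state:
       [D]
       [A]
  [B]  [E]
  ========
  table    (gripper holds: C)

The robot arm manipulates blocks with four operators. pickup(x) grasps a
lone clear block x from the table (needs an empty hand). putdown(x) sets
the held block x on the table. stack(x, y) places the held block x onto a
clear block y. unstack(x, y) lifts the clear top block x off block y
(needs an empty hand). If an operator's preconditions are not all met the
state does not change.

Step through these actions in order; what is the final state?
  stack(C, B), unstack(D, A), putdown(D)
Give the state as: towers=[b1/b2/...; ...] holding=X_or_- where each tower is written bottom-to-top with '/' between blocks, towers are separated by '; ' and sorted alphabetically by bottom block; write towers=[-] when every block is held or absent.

step 1 (stack(C, B)): towers=[B/C; E/A/D] holding=-
step 2 (unstack(D, A)): towers=[B/C; E/A] holding=D
step 3 (putdown(D)): towers=[B/C; D; E/A] holding=-

towers=[B/C; D; E/A] holding=-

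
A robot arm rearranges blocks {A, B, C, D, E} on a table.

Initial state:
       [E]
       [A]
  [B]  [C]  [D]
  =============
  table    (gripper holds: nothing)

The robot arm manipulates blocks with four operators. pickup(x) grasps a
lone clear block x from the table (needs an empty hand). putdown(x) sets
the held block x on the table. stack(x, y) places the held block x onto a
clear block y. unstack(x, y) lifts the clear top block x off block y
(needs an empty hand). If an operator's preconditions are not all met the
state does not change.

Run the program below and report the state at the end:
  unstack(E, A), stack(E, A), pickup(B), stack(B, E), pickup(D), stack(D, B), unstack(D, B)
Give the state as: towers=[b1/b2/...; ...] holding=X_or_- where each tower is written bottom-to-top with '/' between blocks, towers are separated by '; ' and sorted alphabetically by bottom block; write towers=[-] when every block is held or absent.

step 1 (unstack(E, A)): towers=[B; C/A; D] holding=E
step 2 (stack(E, A)): towers=[B; C/A/E; D] holding=-
step 3 (pickup(B)): towers=[C/A/E; D] holding=B
step 4 (stack(B, E)): towers=[C/A/E/B; D] holding=-
step 5 (pickup(D)): towers=[C/A/E/B] holding=D
step 6 (stack(D, B)): towers=[C/A/E/B/D] holding=-
step 7 (unstack(D, B)): towers=[C/A/E/B] holding=D

towers=[C/A/E/B] holding=D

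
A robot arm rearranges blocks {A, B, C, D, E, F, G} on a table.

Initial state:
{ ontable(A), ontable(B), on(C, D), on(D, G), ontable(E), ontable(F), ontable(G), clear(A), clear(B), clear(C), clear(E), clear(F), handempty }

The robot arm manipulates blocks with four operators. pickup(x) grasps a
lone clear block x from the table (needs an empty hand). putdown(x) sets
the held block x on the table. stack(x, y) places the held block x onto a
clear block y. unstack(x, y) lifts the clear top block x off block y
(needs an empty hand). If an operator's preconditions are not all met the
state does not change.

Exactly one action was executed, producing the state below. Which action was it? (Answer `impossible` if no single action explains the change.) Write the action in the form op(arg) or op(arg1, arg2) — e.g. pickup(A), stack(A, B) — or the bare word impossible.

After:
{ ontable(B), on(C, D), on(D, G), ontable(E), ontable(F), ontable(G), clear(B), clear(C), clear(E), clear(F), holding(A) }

target: towers=[B; E; F; G/D/C] holding=A
         pickup(B) → towers=[A; E; F; G/D/C] holding=B
         pickup(F) → towers=[A; B; E; G/D/C] holding=F
         pickup(A) → towers=[B; E; F; G/D/C] holding=A  ← match
         pickup(E) → towers=[A; B; F; G/D/C] holding=E
     unstack(C, D) → towers=[A; B; E; F; G/D] holding=C

pickup(A)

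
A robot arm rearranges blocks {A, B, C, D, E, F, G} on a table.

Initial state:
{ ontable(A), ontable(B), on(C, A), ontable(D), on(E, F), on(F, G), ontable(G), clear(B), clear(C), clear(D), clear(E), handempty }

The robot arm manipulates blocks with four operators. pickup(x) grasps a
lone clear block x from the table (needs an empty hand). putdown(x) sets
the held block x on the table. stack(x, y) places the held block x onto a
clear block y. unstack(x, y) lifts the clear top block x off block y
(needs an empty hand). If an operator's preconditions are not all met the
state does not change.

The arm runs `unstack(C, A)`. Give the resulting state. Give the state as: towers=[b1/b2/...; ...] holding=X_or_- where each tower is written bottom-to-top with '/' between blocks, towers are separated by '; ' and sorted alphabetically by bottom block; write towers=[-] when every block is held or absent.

towers=[A; B; D; G/F/E] holding=C

before: towers=[A/C; B; D; G/F/E] holding=-
pre[unstack(C, A)]: on(C,A) ok, clear(C) ok, handempty ok
all met → apply unstack(C, A)
after:  towers=[A; B; D; G/F/E] holding=C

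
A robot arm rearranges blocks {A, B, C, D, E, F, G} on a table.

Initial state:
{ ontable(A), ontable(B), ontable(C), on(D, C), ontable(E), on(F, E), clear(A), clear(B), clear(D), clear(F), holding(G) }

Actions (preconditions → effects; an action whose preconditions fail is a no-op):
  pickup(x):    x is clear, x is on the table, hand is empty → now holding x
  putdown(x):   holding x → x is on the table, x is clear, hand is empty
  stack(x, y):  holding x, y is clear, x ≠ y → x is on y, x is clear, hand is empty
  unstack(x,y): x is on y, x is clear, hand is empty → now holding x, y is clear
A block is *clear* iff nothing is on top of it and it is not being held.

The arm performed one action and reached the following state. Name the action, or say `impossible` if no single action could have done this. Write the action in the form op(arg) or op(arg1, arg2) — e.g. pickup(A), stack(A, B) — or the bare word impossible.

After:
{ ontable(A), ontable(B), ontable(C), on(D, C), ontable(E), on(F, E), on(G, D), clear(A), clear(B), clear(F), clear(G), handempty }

target: towers=[A; B; C/D/G; E/F] holding=-
        putdown(G) → towers=[A; B; C/D; E/F; G] holding=-
       stack(G, B) → towers=[A; B/G; C/D; E/F] holding=-
       stack(G, F) → towers=[A; B; C/D; E/F/G] holding=-
       stack(G, D) → towers=[A; B; C/D/G; E/F] holding=-  ← match
       stack(G, A) → towers=[A/G; B; C/D; E/F] holding=-

stack(G, D)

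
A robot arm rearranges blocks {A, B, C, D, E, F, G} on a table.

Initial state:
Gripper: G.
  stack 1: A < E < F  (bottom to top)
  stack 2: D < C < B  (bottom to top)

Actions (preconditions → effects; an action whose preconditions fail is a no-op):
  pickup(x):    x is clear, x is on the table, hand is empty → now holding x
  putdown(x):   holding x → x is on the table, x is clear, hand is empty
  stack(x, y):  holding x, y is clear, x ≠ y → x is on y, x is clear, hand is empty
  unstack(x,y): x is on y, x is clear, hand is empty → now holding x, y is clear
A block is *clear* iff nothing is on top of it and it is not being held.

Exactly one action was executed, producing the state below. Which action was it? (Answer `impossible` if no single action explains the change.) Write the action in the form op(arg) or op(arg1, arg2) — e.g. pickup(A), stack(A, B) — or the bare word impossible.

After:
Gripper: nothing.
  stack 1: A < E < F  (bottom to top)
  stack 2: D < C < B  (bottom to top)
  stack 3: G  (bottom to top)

target: towers=[A/E/F; D/C/B; G] holding=-
        putdown(G) → towers=[A/E/F; D/C/B; G] holding=-  ← match
       stack(G, B) → towers=[A/E/F; D/C/B/G] holding=-
       stack(G, F) → towers=[A/E/F/G; D/C/B] holding=-

putdown(G)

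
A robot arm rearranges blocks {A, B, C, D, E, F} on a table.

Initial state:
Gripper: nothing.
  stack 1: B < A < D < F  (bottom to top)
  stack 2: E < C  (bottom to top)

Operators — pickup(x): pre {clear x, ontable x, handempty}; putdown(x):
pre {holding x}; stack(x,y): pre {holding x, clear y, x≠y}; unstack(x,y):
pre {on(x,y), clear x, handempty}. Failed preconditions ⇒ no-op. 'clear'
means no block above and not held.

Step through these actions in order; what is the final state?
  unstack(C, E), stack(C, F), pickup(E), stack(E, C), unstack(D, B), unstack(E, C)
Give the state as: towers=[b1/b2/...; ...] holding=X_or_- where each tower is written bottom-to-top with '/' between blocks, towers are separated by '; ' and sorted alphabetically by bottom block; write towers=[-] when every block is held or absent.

towers=[B/A/D/F/C] holding=E

step 1 (unstack(C, E)): towers=[B/A/D/F; E] holding=C
step 2 (stack(C, F)): towers=[B/A/D/F/C; E] holding=-
step 3 (pickup(E)): towers=[B/A/D/F/C] holding=E
step 4 (stack(E, C)): towers=[B/A/D/F/C/E] holding=-
step 5 (unstack(D, B)) [no-op]: towers=[B/A/D/F/C/E] holding=-
step 6 (unstack(E, C)): towers=[B/A/D/F/C] holding=E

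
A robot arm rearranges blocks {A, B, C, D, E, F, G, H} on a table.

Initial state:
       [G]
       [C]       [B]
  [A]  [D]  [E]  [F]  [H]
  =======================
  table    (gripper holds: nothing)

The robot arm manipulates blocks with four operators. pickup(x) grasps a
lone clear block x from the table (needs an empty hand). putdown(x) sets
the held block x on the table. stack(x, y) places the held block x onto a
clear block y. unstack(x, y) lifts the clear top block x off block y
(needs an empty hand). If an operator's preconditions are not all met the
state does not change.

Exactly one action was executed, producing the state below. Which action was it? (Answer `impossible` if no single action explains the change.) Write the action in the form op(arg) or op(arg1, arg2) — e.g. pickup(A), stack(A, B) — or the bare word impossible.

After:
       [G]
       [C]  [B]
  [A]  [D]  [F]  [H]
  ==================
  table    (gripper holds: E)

target: towers=[A; D/C/G; F/B; H] holding=E
     unstack(G, C) → towers=[A; D/C; E; F/B; H] holding=G
         pickup(A) → towers=[D/C/G; E; F/B; H] holding=A
         pickup(E) → towers=[A; D/C/G; F/B; H] holding=E  ← match
         pickup(H) → towers=[A; D/C/G; E; F/B] holding=H
     unstack(B, F) → towers=[A; D/C/G; E; F; H] holding=B

pickup(E)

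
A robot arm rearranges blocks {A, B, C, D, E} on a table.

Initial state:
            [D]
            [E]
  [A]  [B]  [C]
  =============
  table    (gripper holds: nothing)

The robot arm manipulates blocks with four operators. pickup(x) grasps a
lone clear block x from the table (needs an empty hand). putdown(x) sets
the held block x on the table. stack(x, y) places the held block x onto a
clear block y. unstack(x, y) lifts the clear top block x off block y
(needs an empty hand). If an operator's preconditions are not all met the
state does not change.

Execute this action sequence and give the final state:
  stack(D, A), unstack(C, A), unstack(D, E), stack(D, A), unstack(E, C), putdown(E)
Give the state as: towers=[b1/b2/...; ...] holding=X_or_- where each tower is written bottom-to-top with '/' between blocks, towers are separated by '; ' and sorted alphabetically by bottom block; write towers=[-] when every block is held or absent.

step 1 (stack(D, A)) [no-op]: towers=[A; B; C/E/D] holding=-
step 2 (unstack(C, A)) [no-op]: towers=[A; B; C/E/D] holding=-
step 3 (unstack(D, E)): towers=[A; B; C/E] holding=D
step 4 (stack(D, A)): towers=[A/D; B; C/E] holding=-
step 5 (unstack(E, C)): towers=[A/D; B; C] holding=E
step 6 (putdown(E)): towers=[A/D; B; C; E] holding=-

towers=[A/D; B; C; E] holding=-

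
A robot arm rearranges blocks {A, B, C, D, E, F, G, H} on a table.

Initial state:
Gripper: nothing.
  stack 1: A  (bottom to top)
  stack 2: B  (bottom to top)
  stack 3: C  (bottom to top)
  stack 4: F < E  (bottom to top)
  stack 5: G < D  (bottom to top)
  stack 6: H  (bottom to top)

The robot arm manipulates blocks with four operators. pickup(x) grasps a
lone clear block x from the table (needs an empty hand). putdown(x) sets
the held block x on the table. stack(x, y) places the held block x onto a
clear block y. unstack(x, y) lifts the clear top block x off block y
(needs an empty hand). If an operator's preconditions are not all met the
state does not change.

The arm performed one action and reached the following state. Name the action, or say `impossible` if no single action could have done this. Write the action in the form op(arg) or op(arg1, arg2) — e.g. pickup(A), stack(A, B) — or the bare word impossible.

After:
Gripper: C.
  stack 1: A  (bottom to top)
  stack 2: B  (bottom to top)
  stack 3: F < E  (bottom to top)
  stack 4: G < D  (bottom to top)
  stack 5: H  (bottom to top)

target: towers=[A; B; F/E; G/D; H] holding=C
         pickup(A) → towers=[B; C; F/E; G/D; H] holding=A
     unstack(E, F) → towers=[A; B; C; F; G/D; H] holding=E
         pickup(H) → towers=[A; B; C; F/E; G/D] holding=H
         pickup(B) → towers=[A; C; F/E; G/D; H] holding=B
     unstack(D, G) → towers=[A; B; C; F/E; G; H] holding=D
         pickup(C) → towers=[A; B; F/E; G/D; H] holding=C  ← match

pickup(C)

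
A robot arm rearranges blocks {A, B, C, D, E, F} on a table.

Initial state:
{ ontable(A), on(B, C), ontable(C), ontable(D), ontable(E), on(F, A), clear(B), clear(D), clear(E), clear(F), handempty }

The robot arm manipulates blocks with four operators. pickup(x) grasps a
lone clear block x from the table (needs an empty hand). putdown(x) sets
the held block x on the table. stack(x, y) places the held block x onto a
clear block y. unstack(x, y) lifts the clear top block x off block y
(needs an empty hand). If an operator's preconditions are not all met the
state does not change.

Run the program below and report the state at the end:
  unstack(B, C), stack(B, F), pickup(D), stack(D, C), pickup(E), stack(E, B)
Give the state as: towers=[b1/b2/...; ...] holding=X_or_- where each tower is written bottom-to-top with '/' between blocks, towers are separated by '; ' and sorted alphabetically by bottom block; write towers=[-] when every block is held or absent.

towers=[A/F/B/E; C/D] holding=-

step 1 (unstack(B, C)): towers=[A/F; C; D; E] holding=B
step 2 (stack(B, F)): towers=[A/F/B; C; D; E] holding=-
step 3 (pickup(D)): towers=[A/F/B; C; E] holding=D
step 4 (stack(D, C)): towers=[A/F/B; C/D; E] holding=-
step 5 (pickup(E)): towers=[A/F/B; C/D] holding=E
step 6 (stack(E, B)): towers=[A/F/B/E; C/D] holding=-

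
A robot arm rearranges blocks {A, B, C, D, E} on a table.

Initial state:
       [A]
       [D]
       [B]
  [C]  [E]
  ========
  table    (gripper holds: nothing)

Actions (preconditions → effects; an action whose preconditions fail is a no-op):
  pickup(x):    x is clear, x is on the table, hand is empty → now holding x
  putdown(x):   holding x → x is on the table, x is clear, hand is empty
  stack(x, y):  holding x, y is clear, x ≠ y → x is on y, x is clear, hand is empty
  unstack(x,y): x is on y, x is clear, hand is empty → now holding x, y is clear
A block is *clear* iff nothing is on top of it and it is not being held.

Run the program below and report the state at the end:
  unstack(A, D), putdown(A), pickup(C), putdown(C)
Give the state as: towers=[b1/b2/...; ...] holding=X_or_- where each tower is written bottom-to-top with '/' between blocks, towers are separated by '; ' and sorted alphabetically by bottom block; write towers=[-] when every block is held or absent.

step 1 (unstack(A, D)): towers=[C; E/B/D] holding=A
step 2 (putdown(A)): towers=[A; C; E/B/D] holding=-
step 3 (pickup(C)): towers=[A; E/B/D] holding=C
step 4 (putdown(C)): towers=[A; C; E/B/D] holding=-

towers=[A; C; E/B/D] holding=-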